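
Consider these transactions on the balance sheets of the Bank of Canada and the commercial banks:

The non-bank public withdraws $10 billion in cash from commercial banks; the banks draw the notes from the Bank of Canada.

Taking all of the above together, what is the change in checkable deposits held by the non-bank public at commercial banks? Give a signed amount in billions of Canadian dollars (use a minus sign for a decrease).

-$10 billion

Bank of Canada balance sheet:
  Assets:      no change
  Liabilities: Bank reserves −$10B, Currency in circulation +$10B
Commercial banking system:
  Assets:      Reserves at CB −$10B
  Liabilities: Checkable deposits −$10B
So the change in checkable deposits held by the non-bank public at commercial banks is -$10 billion.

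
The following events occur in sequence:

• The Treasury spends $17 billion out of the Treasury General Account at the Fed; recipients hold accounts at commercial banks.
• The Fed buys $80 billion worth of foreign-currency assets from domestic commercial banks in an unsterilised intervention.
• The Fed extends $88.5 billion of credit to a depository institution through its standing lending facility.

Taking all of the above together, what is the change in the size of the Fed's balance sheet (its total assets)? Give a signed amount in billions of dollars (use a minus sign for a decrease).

Fed balance sheet:
  Assets:      Loans to banks +$88.5B, Foreign assets +$80B
  Liabilities: Bank reserves +$185.5B, Government deposits −$17B
Commercial banking system:
  Assets:      Reserves at CB +$185.5B, Foreign assets −$80B
  Liabilities: Checkable deposits +$17B, Borrowings from CB +$88.5B
Change in total Fed assets = +$168.5 billion.

+$168.5 billion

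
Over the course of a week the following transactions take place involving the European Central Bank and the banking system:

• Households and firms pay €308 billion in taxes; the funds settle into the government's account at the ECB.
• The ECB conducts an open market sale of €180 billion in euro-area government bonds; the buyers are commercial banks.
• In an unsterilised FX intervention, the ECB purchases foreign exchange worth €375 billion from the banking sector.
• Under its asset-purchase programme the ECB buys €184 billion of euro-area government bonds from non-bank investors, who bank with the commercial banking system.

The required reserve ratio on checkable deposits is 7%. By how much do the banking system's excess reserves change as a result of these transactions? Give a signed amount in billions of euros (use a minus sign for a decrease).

+€79.68 billion

Government account inflow €308 billion: reserves −€308B, deposits −€308B.
OMO sale (to banks) €180 billion: reserves −€180B, deposits 0.
FX purchase €375 billion: reserves +€375B, deposits 0.
Asset purchase (from non-banks) €184 billion: reserves +€184B, deposits +€184B.
Totals: Δreserves = +€71B, Δdeposits = −€124B.
Δrequired reserves = 7% × −€124B = −€8.68B.
Δexcess reserves = Δreserves − Δrequired = +€71B − (−€8.68B) = +€79.68 billion.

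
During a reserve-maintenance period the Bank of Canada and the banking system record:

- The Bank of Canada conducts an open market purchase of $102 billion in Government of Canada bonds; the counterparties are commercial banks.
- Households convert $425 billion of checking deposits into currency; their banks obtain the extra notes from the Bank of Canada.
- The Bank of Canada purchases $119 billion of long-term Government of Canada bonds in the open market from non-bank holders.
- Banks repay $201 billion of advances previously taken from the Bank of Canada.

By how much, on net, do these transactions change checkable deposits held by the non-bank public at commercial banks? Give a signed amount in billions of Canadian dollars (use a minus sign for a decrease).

Bank of Canada balance sheet:
  Assets:      Securities +$221B, Loans to banks −$201B
  Liabilities: Bank reserves −$405B, Currency in circulation +$425B
Commercial banking system:
  Assets:      Reserves at CB −$405B, Securities −$102B
  Liabilities: Checkable deposits −$306B, Borrowings from CB −$201B
So the change in checkable deposits held by the non-bank public at commercial banks is -$306 billion.

-$306 billion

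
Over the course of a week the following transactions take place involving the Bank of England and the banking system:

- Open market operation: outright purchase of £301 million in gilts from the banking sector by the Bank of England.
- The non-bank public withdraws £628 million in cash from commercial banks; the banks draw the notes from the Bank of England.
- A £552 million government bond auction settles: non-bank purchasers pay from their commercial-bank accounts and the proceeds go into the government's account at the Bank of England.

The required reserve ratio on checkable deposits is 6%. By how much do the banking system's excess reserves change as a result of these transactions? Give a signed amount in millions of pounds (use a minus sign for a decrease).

-£808.2 million

OMO purchase (from banks) £301 million: reserves +£301M, deposits 0.
Currency withdrawal £628 million: reserves −£628M, deposits −£628M.
Government account inflow £552 million: reserves −£552M, deposits −£552M.
Totals: Δreserves = −£879M, Δdeposits = −£1180M.
Δrequired reserves = 6% × −£1180M = −£70.8M.
Δexcess reserves = Δreserves − Δrequired = −£879M − (−£70.8M) = -£808.2 million.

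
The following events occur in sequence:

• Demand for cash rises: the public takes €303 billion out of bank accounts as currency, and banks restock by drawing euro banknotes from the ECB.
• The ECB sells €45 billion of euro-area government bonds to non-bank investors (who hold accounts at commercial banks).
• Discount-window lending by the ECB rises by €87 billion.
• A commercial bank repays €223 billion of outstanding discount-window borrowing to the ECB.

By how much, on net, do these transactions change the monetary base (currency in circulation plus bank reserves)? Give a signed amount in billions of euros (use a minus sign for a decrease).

Currency withdrawal €303 billion: just a shift between currency and reserves — both are base money → 0.
Asset sale (to non-banks) €45 billion: ECB balance sheet contracts → −€45B.
Discount-window loan €87 billion: ECB balance sheet expands → +€87B.
Discount-window repayment €223 billion: ECB balance sheet contracts → −€223B.
Net: 0 − 45 + 87 − 223 = -€181 billion.

-€181 billion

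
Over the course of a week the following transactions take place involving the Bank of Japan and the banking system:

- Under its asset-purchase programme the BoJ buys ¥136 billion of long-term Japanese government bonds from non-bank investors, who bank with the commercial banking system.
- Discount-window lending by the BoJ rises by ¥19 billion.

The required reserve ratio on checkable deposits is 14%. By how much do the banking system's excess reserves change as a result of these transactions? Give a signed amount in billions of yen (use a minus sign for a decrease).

+¥135.96 billion

Asset purchase (from non-banks) ¥136 billion: reserves +¥136B, deposits +¥136B.
Discount-window loan ¥19 billion: reserves +¥19B, deposits 0.
Totals: Δreserves = +¥155B, Δdeposits = +¥136B.
Δrequired reserves = 14% × +¥136B = +¥19.04B.
Δexcess reserves = Δreserves − Δrequired = +¥155B − (+¥19.04B) = +¥135.96 billion.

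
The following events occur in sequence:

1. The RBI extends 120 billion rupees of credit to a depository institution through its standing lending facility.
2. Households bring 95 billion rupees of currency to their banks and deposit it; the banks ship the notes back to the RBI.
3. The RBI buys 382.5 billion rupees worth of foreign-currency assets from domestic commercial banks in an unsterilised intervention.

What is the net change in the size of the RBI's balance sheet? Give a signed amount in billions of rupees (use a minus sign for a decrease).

+502.5 billion

RBI balance sheet:
  Assets:      Loans to banks +120B, Foreign assets +382.5B
  Liabilities: Bank reserves +597.5B, Currency in circulation −95B
Change in total RBI assets = +502.5 billion.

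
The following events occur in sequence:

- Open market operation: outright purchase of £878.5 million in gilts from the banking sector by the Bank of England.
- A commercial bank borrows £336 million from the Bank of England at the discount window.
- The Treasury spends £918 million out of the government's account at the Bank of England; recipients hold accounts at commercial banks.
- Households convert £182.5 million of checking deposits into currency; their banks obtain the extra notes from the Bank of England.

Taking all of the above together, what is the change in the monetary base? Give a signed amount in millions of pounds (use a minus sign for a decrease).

+£2132.5 million

Bank of England balance sheet:
  Assets:      Securities +£878.5M, Loans to banks +£336M
  Liabilities: Bank reserves +£1950M, Currency in circulation +£182.5M, Government deposits −£918M
Commercial banking system:
  Assets:      Reserves at CB +£1950M, Securities −£878.5M
  Liabilities: Checkable deposits +£735.5M, Borrowings from CB +£336M
Monetary base = currency + reserves: +£182.5M + (+£1950M) = +£2132.5 million.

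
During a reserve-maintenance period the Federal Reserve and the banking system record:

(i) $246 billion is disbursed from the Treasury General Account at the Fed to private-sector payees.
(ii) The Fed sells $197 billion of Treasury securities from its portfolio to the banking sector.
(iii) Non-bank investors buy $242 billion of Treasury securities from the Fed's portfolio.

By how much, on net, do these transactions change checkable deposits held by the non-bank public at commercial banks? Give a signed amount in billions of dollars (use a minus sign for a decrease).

Fed balance sheet:
  Assets:      Securities −$439B
  Liabilities: Bank reserves −$193B, Government deposits −$246B
Commercial banking system:
  Assets:      Reserves at CB −$193B, Securities +$197B
  Liabilities: Checkable deposits +$4B
So the change in checkable deposits held by the non-bank public at commercial banks is +$4 billion.

+$4 billion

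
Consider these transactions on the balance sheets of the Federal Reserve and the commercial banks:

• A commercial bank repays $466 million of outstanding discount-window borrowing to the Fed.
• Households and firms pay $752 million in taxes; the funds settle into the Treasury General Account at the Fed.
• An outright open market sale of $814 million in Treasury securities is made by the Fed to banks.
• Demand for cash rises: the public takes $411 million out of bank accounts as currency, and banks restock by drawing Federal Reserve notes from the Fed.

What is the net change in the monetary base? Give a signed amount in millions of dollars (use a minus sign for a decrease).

Discount-window repayment $466 million: Fed balance sheet contracts → −$466M.
Government account inflow $752 million: reserves shift to a non-base liability → −$752M.
OMO sale (to banks) $814 million: Fed balance sheet contracts → −$814M.
Currency withdrawal $411 million: just a shift between currency and reserves — both are base money → 0.
Net: −466 − 752 − 814 + 0 = -$2032 million.

-$2032 million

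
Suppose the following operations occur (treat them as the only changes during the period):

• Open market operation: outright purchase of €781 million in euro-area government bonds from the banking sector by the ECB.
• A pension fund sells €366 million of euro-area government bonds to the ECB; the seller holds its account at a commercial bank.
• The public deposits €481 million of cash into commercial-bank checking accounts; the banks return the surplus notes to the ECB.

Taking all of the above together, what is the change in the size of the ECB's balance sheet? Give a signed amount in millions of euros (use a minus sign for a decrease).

OMO purchase (from banks) €781 million: an ECB asset is acquired → +€781M.
Asset purchase (from non-banks) €366 million: an ECB asset is acquired → +€366M.
Currency deposit €481 million: only the composition of liabilities changes → 0.
Net: 781 + 366 + 0 = +€1147 million.

+€1147 million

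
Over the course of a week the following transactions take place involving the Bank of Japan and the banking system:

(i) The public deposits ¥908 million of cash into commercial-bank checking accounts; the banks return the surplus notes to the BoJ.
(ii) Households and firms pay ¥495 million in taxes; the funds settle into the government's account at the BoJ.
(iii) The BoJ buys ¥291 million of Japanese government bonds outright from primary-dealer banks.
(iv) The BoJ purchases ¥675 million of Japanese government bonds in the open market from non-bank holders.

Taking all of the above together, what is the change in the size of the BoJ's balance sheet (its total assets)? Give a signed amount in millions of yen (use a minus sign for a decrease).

Currency deposit ¥908 million: only the composition of liabilities changes → 0.
Government account inflow ¥495 million: only the composition of liabilities changes → 0.
OMO purchase (from banks) ¥291 million: a BoJ asset is acquired → +¥291M.
Asset purchase (from non-banks) ¥675 million: a BoJ asset is acquired → +¥675M.
Net: 0 + 0 + 291 + 675 = +¥966 million.

+¥966 million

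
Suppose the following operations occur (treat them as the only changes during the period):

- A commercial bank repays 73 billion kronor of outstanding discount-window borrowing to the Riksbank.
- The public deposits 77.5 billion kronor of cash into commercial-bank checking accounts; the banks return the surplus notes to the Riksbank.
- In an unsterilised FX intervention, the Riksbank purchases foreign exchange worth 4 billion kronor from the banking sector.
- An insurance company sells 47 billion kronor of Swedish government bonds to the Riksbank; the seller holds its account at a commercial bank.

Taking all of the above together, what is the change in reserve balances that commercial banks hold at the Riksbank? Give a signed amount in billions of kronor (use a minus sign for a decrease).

Discount-window repayment 73 billion kronor: repayment is debited from reserves → −73B.
Currency deposit 77.5 billion kronor: returned notes are swapped for reserve credit → +77.5B.
FX purchase 4 billion kronor: the Riksbank pays by crediting reserve accounts → +4B.
Asset purchase (from non-banks) 47 billion kronor: the Riksbank pays by crediting reserve accounts → +47B.
Net: −73 + 77.5 + 4 + 47 = +55.5 billion.

+55.5 billion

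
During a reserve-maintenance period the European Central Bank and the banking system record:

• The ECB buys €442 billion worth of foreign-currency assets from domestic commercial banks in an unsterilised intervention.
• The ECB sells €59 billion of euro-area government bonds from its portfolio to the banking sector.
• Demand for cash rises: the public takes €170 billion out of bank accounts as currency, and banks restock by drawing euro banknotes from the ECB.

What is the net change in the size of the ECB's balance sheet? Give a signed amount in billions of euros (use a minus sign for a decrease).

+€383 billion

FX purchase €442 billion: an ECB asset is acquired → +€442B.
OMO sale (to banks) €59 billion: an ECB asset is shed → −€59B.
Currency withdrawal €170 billion: only the composition of liabilities changes → 0.
Net: 442 − 59 + 0 = +€383 billion.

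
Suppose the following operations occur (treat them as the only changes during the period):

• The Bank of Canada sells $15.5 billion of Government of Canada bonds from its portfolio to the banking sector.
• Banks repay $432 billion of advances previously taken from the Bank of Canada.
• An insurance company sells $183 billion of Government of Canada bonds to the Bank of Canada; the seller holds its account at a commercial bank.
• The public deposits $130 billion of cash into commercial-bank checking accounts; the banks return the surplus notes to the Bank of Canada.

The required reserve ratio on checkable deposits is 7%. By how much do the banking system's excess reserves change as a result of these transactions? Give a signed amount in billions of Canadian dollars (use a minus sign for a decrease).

-$156.41 billion

OMO sale (to banks) $15.5 billion: reserves −$15.5B, deposits 0.
Discount-window repayment $432 billion: reserves −$432B, deposits 0.
Asset purchase (from non-banks) $183 billion: reserves +$183B, deposits +$183B.
Currency deposit $130 billion: reserves +$130B, deposits +$130B.
Totals: Δreserves = −$134.5B, Δdeposits = +$313B.
Δrequired reserves = 7% × +$313B = +$21.91B.
Δexcess reserves = Δreserves − Δrequired = −$134.5B − (+$21.91B) = -$156.41 billion.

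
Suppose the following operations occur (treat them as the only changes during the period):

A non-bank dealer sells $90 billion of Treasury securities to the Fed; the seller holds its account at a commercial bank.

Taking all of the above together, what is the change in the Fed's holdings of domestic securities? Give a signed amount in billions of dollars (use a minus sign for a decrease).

Asset purchase (from non-banks) $90 billion: securities added to the Fed's portfolio → +$90B.

+$90 billion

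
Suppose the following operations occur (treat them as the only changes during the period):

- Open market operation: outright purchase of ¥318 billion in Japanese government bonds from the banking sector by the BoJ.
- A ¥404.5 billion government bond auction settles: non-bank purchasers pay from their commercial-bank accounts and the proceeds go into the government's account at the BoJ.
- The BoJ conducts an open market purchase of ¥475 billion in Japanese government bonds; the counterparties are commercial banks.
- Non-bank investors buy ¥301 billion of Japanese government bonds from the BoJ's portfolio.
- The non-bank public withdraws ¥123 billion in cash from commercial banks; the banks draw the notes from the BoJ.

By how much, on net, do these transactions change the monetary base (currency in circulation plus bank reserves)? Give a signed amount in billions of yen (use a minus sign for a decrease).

BoJ balance sheet:
  Assets:      Securities +¥492B
  Liabilities: Bank reserves −¥35.5B, Currency in circulation +¥123B, Government deposits +¥404.5B
Commercial banking system:
  Assets:      Reserves at CB −¥35.5B, Securities −¥793B
  Liabilities: Checkable deposits −¥828.5B
Monetary base = currency + reserves: +¥123B + (−¥35.5B) = +¥87.5 billion.

+¥87.5 billion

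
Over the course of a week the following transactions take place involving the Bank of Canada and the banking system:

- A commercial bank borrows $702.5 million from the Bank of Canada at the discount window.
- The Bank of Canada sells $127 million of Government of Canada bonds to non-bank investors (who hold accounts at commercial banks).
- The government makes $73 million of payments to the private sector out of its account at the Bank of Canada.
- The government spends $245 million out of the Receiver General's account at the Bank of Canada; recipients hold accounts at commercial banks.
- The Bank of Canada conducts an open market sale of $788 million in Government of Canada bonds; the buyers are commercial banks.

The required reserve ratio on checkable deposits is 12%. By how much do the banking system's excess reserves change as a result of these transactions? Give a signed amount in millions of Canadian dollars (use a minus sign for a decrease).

+$82.58 million

Discount-window loan $702.5 million: reserves +$702.5M, deposits 0.
Asset sale (to non-banks) $127 million: reserves −$127M, deposits −$127M.
Government spending $73 million: reserves +$73M, deposits +$73M.
Government spending $245 million: reserves +$245M, deposits +$245M.
OMO sale (to banks) $788 million: reserves −$788M, deposits 0.
Totals: Δreserves = +$105.5M, Δdeposits = +$191M.
Δrequired reserves = 12% × +$191M = +$22.92M.
Δexcess reserves = Δreserves − Δrequired = +$105.5M − (+$22.92M) = +$82.58 million.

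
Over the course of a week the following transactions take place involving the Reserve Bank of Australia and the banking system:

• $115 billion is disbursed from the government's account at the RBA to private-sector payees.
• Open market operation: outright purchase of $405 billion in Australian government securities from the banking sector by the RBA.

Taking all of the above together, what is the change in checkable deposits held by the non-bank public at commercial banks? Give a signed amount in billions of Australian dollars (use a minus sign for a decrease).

Government spending $115 billion: non-bank counterparties' bank balances rise → +$115B.
OMO purchase (from banks) $405 billion: the counterparty is a bank, so public deposits are unchanged → 0.
Net: 115 + 0 = +$115 billion.

+$115 billion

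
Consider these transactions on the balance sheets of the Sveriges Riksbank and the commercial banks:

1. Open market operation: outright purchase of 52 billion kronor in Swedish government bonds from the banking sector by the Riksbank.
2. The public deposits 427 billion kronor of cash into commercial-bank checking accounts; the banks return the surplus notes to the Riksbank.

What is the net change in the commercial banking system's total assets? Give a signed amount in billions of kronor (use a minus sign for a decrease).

OMO purchase (from banks) 52 billion kronor: just an asset swap on bank balance sheets → 0.
Currency deposit 427 billion kronor: bank balance sheets expand → +427B.
Net: 0 + 427 = +427 billion.

+427 billion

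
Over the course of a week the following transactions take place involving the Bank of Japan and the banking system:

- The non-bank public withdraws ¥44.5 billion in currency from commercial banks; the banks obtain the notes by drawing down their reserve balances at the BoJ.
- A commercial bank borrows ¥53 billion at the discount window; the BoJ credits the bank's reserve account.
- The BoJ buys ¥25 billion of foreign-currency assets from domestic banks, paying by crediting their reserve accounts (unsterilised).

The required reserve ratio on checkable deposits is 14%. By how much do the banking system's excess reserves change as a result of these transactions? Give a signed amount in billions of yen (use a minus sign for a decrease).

Currency withdrawal ¥44.5 billion: reserves −¥44.5B, deposits −¥44.5B.
Discount-window loan ¥53 billion: reserves +¥53B, deposits 0.
FX purchase ¥25 billion: reserves +¥25B, deposits 0.
Totals: Δreserves = +¥33.5B, Δdeposits = −¥44.5B.
Δrequired reserves = 14% × −¥44.5B = −¥6.23B.
Δexcess reserves = Δreserves − Δrequired = +¥33.5B − (−¥6.23B) = +¥39.73 billion.

+¥39.73 billion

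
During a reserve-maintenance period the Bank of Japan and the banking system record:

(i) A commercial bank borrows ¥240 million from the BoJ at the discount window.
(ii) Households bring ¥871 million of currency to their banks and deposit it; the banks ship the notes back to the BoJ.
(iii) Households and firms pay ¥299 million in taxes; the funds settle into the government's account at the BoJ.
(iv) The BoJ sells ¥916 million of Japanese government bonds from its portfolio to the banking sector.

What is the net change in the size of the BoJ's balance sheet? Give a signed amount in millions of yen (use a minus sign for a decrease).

-¥676 million

Discount-window loan ¥240 million: a BoJ asset is acquired → +¥240M.
Currency deposit ¥871 million: only the composition of liabilities changes → 0.
Government account inflow ¥299 million: only the composition of liabilities changes → 0.
OMO sale (to banks) ¥916 million: a BoJ asset is shed → −¥916M.
Net: 240 + 0 + 0 − 916 = -¥676 million.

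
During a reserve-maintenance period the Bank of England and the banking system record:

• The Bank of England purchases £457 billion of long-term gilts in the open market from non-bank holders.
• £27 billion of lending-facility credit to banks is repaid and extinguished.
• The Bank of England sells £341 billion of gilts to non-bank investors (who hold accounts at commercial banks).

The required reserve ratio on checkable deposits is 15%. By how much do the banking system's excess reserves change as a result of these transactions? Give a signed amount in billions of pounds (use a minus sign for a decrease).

Asset purchase (from non-banks) £457 billion: reserves +£457B, deposits +£457B.
Discount-window repayment £27 billion: reserves −£27B, deposits 0.
Asset sale (to non-banks) £341 billion: reserves −£341B, deposits −£341B.
Totals: Δreserves = +£89B, Δdeposits = +£116B.
Δrequired reserves = 15% × +£116B = +£17.4B.
Δexcess reserves = Δreserves − Δrequired = +£89B − (+£17.4B) = +£71.6 billion.

+£71.6 billion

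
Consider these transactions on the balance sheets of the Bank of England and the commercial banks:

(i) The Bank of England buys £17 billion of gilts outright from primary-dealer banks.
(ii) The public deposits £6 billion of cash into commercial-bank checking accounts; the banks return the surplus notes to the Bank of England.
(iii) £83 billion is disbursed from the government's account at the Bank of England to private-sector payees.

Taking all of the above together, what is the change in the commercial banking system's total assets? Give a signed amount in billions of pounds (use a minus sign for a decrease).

OMO purchase (from banks) £17 billion: just an asset swap on bank balance sheets → 0.
Currency deposit £6 billion: bank balance sheets expand → +£6B.
Government spending £83 billion: bank balance sheets expand → +£83B.
Net: 0 + 6 + 83 = +£89 billion.

+£89 billion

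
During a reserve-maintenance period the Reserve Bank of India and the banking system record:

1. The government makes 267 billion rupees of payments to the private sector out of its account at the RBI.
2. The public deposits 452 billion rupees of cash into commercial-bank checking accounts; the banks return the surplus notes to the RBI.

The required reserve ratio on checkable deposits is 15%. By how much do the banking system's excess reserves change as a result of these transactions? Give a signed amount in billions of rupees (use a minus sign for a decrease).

+611.15 billion

Government spending 267 billion rupees: reserves +267B, deposits +267B.
Currency deposit 452 billion rupees: reserves +452B, deposits +452B.
Totals: Δreserves = +719B, Δdeposits = +719B.
Δrequired reserves = 15% × +719B = +107.85B.
Δexcess reserves = Δreserves − Δrequired = +719B − (+107.85B) = +611.15 billion.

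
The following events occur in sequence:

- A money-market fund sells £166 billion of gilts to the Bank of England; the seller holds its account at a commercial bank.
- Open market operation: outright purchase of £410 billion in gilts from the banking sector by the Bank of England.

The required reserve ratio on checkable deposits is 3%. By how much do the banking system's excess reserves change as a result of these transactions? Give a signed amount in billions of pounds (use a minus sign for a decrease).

Asset purchase (from non-banks) £166 billion: reserves +£166B, deposits +£166B.
OMO purchase (from banks) £410 billion: reserves +£410B, deposits 0.
Totals: Δreserves = +£576B, Δdeposits = +£166B.
Δrequired reserves = 3% × +£166B = +£4.98B.
Δexcess reserves = Δreserves − Δrequired = +£576B − (+£4.98B) = +£571.02 billion.

+£571.02 billion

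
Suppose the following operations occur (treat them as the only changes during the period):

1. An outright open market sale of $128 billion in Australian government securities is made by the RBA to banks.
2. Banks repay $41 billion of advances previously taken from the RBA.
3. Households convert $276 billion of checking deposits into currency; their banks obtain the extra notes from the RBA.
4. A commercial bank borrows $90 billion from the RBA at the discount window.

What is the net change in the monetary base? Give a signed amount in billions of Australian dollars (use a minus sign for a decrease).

-$79 billion

RBA balance sheet:
  Assets:      Securities −$128B, Loans to banks +$49B
  Liabilities: Bank reserves −$355B, Currency in circulation +$276B
Monetary base = currency + reserves: +$276B + (−$355B) = -$79 billion.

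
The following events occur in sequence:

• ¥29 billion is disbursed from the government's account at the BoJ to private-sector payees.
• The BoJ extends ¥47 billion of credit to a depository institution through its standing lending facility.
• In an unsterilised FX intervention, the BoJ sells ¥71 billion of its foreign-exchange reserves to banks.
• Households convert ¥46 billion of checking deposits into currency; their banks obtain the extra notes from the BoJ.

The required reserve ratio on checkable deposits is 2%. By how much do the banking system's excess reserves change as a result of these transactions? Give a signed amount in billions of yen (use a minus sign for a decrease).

Government spending ¥29 billion: reserves +¥29B, deposits +¥29B.
Discount-window loan ¥47 billion: reserves +¥47B, deposits 0.
FX sale ¥71 billion: reserves −¥71B, deposits 0.
Currency withdrawal ¥46 billion: reserves −¥46B, deposits −¥46B.
Totals: Δreserves = −¥41B, Δdeposits = −¥17B.
Δrequired reserves = 2% × −¥17B = −¥0.34B.
Δexcess reserves = Δreserves − Δrequired = −¥41B − (−¥0.34B) = -¥40.66 billion.

-¥40.66 billion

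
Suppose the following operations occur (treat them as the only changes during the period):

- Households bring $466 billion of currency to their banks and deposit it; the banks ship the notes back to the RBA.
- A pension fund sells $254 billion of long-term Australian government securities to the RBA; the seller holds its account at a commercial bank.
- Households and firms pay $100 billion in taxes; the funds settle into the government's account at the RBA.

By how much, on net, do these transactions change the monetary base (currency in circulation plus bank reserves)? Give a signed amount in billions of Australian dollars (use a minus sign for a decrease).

Currency deposit $466 billion: just a shift between currency and reserves — both are base money → 0.
Asset purchase (from non-banks) $254 billion: RBA balance sheet expands → +$254B.
Government account inflow $100 billion: reserves shift to a non-base liability → −$100B.
Net: 0 + 254 − 100 = +$154 billion.

+$154 billion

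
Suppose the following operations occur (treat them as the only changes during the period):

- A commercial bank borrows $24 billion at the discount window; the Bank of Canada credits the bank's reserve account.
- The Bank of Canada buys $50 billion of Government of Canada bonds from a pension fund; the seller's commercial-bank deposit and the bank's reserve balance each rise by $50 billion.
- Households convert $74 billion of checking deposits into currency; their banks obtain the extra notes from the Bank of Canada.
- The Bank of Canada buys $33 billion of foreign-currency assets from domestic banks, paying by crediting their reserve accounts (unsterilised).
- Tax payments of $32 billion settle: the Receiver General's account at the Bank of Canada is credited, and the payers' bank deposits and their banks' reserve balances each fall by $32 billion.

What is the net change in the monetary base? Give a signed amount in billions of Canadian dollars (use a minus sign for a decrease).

+$75 billion

Discount-window loan $24 billion: Bank of Canada balance sheet expands → +$24B.
Asset purchase (from non-banks) $50 billion: Bank of Canada balance sheet expands → +$50B.
Currency withdrawal $74 billion: just a shift between currency and reserves — both are base money → 0.
FX purchase $33 billion: Bank of Canada balance sheet expands → +$33B.
Government account inflow $32 billion: reserves shift to a non-base liability → −$32B.
Net: 24 + 50 + 0 + 33 − 32 = +$75 billion.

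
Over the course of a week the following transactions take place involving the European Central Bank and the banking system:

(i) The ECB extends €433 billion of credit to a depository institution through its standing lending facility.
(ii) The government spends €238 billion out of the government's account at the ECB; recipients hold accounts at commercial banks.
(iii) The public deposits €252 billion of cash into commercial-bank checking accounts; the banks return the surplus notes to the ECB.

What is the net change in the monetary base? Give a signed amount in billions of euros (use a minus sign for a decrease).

Discount-window loan €433 billion: ECB balance sheet expands → +€433B.
Government spending €238 billion: a non-base liability converts back to reserves → +€238B.
Currency deposit €252 billion: just a shift between currency and reserves — both are base money → 0.
Net: 433 + 238 + 0 = +€671 billion.

+€671 billion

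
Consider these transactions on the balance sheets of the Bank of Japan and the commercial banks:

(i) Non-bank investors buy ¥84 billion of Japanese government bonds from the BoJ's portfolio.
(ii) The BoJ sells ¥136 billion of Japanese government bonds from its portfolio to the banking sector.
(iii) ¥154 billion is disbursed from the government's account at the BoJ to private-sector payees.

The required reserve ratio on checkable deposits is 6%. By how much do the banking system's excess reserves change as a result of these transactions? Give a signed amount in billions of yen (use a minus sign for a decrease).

Asset sale (to non-banks) ¥84 billion: reserves −¥84B, deposits −¥84B.
OMO sale (to banks) ¥136 billion: reserves −¥136B, deposits 0.
Government spending ¥154 billion: reserves +¥154B, deposits +¥154B.
Totals: Δreserves = −¥66B, Δdeposits = +¥70B.
Δrequired reserves = 6% × +¥70B = +¥4.2B.
Δexcess reserves = Δreserves − Δrequired = −¥66B − (+¥4.2B) = -¥70.2 billion.

-¥70.2 billion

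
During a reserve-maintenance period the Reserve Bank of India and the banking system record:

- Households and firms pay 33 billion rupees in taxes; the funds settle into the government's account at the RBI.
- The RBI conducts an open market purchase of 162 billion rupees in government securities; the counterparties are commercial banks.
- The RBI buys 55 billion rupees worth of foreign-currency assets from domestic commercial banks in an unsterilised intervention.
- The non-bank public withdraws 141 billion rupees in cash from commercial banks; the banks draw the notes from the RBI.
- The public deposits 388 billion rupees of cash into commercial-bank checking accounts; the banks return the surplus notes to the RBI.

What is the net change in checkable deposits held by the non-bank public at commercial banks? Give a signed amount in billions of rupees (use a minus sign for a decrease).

+214 billion

Government account inflow 33 billion rupees: non-bank counterparties' bank balances fall → −33B.
OMO purchase (from banks) 162 billion rupees: the counterparty is a bank, so public deposits are unchanged → 0.
FX purchase 55 billion rupees: the counterparty is a bank, so public deposits are unchanged → 0.
Currency withdrawal 141 billion rupees: non-bank counterparties' bank balances fall → −141B.
Currency deposit 388 billion rupees: non-bank counterparties' bank balances rise → +388B.
Net: −33 + 0 + 0 − 141 + 388 = +214 billion.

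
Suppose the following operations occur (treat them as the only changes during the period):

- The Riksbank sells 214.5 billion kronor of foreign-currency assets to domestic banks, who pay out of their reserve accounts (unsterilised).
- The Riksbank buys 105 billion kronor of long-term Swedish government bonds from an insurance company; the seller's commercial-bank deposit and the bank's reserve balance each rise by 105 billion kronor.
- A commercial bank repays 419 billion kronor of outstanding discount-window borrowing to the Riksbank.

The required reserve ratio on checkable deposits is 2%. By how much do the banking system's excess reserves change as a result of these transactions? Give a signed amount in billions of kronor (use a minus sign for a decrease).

FX sale 214.5 billion kronor: reserves −214.5B, deposits 0.
Asset purchase (from non-banks) 105 billion kronor: reserves +105B, deposits +105B.
Discount-window repayment 419 billion kronor: reserves −419B, deposits 0.
Totals: Δreserves = −528.5B, Δdeposits = +105B.
Δrequired reserves = 2% × +105B = +2.1B.
Δexcess reserves = Δreserves − Δrequired = −528.5B − (+2.1B) = -530.6 billion.

-530.6 billion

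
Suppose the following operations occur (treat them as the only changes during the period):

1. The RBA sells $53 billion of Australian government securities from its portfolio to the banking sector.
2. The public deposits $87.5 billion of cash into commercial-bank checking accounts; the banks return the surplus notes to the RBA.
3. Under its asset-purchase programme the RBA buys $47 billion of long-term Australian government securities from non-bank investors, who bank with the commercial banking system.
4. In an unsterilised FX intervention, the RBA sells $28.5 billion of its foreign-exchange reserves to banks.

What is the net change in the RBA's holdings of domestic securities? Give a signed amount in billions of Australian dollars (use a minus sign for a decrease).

-$6 billion

RBA balance sheet:
  Assets:      Securities −$6B, Foreign assets −$28.5B
  Liabilities: Bank reserves +$53B, Currency in circulation −$87.5B
Commercial banking system:
  Assets:      Reserves at CB +$53B, Securities +$53B, Foreign assets +$28.5B
  Liabilities: Checkable deposits +$134.5B
So the change in the RBA's holdings of domestic securities is -$6 billion.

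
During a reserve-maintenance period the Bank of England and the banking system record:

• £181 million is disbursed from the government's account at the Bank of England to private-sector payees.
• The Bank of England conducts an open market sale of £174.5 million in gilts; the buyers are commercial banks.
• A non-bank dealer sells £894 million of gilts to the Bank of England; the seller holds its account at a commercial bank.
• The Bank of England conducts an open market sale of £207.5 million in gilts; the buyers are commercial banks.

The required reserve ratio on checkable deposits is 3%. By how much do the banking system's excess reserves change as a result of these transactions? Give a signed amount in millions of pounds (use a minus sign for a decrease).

Government spending £181 million: reserves +£181M, deposits +£181M.
OMO sale (to banks) £174.5 million: reserves −£174.5M, deposits 0.
Asset purchase (from non-banks) £894 million: reserves +£894M, deposits +£894M.
OMO sale (to banks) £207.5 million: reserves −£207.5M, deposits 0.
Totals: Δreserves = +£693M, Δdeposits = +£1075M.
Δrequired reserves = 3% × +£1075M = +£32.25M.
Δexcess reserves = Δreserves − Δrequired = +£693M − (+£32.25M) = +£660.75 million.

+£660.75 million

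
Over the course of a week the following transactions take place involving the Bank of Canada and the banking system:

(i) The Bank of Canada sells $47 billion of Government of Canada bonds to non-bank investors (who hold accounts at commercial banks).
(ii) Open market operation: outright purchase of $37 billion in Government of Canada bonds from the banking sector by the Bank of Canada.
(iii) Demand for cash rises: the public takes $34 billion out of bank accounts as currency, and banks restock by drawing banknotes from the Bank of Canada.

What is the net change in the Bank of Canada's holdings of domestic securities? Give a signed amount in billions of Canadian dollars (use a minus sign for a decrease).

-$10 billion

Asset sale (to non-banks) $47 billion: securities removed from the Bank of Canada's portfolio → −$47B.
OMO purchase (from banks) $37 billion: securities added to the Bank of Canada's portfolio → +$37B.
Currency withdrawal $34 billion: the Bank of Canada's securities portfolio is untouched → 0.
Net: −47 + 37 + 0 = -$10 billion.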